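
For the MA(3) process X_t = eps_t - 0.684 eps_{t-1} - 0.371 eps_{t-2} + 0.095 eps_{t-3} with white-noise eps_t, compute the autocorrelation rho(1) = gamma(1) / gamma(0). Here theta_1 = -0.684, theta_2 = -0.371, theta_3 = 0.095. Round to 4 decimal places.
\rho(1) = -0.2883

For an MA(q) process with theta_0 = 1, the autocovariance is
  gamma(k) = sigma^2 * sum_{i=0..q-k} theta_i * theta_{i+k},
and rho(k) = gamma(k) / gamma(0). Sigma^2 cancels.
  numerator   = (1)*(-0.684) + (-0.684)*(-0.371) + (-0.371)*(0.095) = -0.465481.
  denominator = (1)^2 + (-0.684)^2 + (-0.371)^2 + (0.095)^2 = 1.614522.
  rho(1) = -0.465481 / 1.614522 = -0.2883.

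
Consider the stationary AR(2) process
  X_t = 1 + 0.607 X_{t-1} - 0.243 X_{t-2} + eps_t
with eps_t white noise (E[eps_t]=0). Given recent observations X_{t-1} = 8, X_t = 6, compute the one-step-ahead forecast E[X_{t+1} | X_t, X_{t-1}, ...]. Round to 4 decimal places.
E[X_{t+1} \mid \mathcal F_t] = 2.6980

For an AR(p) model X_t = c + sum_i phi_i X_{t-i} + eps_t, the
one-step-ahead conditional mean is
  E[X_{t+1} | X_t, ...] = c + sum_i phi_i X_{t+1-i}.
Substitute known values:
  E[X_{t+1} | ...] = 1 + (0.607) * (6) + (-0.243) * (8)
                   = 2.6980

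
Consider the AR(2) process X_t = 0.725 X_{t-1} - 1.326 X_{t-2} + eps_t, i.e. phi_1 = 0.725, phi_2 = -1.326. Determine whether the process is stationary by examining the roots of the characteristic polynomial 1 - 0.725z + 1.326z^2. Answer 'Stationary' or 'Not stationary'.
\text{Not stationary}

The AR(p) characteristic polynomial is P(z) = 1 - 0.725z + 1.326z^2.
Stationarity requires all roots to lie outside the unit circle, i.e. |z| > 1 for every root.
Set 1 + (-0.725) z + (1.326) z^2 = 0, i.e. a z^2 + b z + c = 0 with a = 1.326, b = -0.725, c = 1.
Discriminant D = b^2 - 4ac = (-0.725)^2 - 4*(1.326)*1 = 0.525625 - (5.304) = -4.778375.
D < 0, so the roots are the complex-conjugate pair z = (-b +/- i sqrt(-D)) / (2a) = 0.2734 +/- 0.8243i.
For a conjugate pair |z|^2 = z * conj(z) = (product of roots) = c/a = 1/(1.326) = 0.754148, so |z| = sqrt(0.754148) = 0.8684 for both roots.
Moduli of all roots: 0.8684, 0.8684.
All moduli strictly greater than 1? No.
Verdict: Not stationary.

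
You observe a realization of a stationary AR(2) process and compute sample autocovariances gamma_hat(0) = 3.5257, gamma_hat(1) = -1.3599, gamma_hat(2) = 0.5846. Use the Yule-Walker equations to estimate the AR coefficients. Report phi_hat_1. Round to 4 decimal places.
\hat\phi_{1} = -0.3780

The Yule-Walker equations for an AR(p) process read, in matrix form,
  Gamma_p phi = r_p,   with   (Gamma_p)_{ij} = gamma(|i - j|),
                       (r_p)_i = gamma(i),   i,j = 1..p.
Substitute the sample gammas (Toeplitz matrix and right-hand side of size 2):
  Gamma_p = [[3.5257, -1.3599], [-1.3599, 3.5257]]
  r_p     = [-1.3599, 0.5846]
Written out:
  3.5257 phi_1 - 1.3599 phi_2 = -1.3599
  -1.3599 phi_1 + 3.5257 phi_2 = 0.5846
Solve by Cramer's rule:
  det = gamma(0)^2 - gamma(1)^2 = (3.5257)^2 - (-1.3599)^2 = 12.43056049 - 1.84932801 = 10.58123248
  phi_hat_1 = [gamma(1) gamma(0) - gamma(1) gamma(2)] / det = [(-1.3599)(3.5257) - (-1.3599)(0.5846)] / 10.58123248 = -3.99960189 / 10.58123248 = -0.378
  phi_hat_2 = [gamma(0) gamma(2) - gamma(1)^2] / det = [(3.5257)(0.5846) - (-1.3599)^2] / 10.58123248 = 0.21179621 / 10.58123248 = 0.02
So phi_hat = [-0.3780, 0.0200].
Therefore phi_hat_1 = -0.3780.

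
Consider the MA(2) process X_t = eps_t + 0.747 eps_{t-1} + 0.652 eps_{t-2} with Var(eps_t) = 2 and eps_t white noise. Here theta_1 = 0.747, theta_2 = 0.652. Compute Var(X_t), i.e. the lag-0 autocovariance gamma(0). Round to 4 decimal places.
\gamma(0) = 3.9662

For an MA(q) process X_t = eps_t + sum_i theta_i eps_{t-i} with
Var(eps_t) = sigma^2, the variance is
  gamma(0) = sigma^2 * (1 + sum_i theta_i^2).
  sum_i theta_i^2 = (0.747)^2 + (0.652)^2 = 0.558009 + 0.425104 = 0.983113.
  gamma(0) = 2 * (1 + 0.983113) = 2 * 1.983113 = 3.966226, which rounds to 3.9662.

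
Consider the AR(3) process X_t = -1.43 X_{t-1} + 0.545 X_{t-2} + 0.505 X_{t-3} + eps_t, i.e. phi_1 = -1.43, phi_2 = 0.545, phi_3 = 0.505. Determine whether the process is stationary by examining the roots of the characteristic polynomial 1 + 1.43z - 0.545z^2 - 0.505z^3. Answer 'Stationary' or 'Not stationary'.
\text{Not stationary}

The AR(p) characteristic polynomial is P(z) = 1 + 1.43z - 0.545z^2 - 0.505z^3.
Stationarity requires all roots to lie outside the unit circle, i.e. |z| > 1 for every root.
Degree 3: look for a simple real root z0 first, then factor out (1 - z/z0) and solve the remaining quadratic.
Testing z0 = -2: P(-2) = 1 + (1.43)(-2) + (-0.545)(-2)^2 + (-0.505)(-2)^3
  = 1 + (-2.86) + (-2.18) + (4.04) = 0.  So z_0 = -2 is a root, |z_0| = 2.
Divide out the factor (1 + 0.5 z) = (1 - z/z0) (since 1/z0 = -0.5):
  P(z) = (1 + 0.5 z)(1 + (0.93) z + (-1.01) z^2)
  [check: z-coef 0.93 - (-0.5) = 1.43; z^2-coef -1.01 - (-0.5)(0.93) = -0.545; z^3-coef -(-0.5)(-1.01) = -0.505.]
Remaining roots from the quadratic factor 1 + (0.93) z + (-1.01) z^2:
  Set 1 + (0.93) z + (-1.01) z^2 = 0, i.e. a z^2 + b z + c = 0 with a = -1.01, b = 0.93, c = 1.
  Discriminant D = b^2 - 4ac = (0.93)^2 - 4*(-1.01)*1 = 0.8649 - (-4.04) = 4.9049.
  D >= 0, so the roots are real: z = (-b +/- sqrt(D)) / (2a) = (-0.93 +/- 2.214701) / (-2.02).
    z_1 = (-0.93 + 2.214701) / (-2.02) = -0.636,   |z_1| = 0.636.
    z_2 = (-0.93 - 2.214701) / (-2.02) = 1.5568,   |z_2| = 1.5568.
Moduli of all roots: 2.0000, 0.6360, 1.5568.
All moduli strictly greater than 1? No.
Verdict: Not stationary.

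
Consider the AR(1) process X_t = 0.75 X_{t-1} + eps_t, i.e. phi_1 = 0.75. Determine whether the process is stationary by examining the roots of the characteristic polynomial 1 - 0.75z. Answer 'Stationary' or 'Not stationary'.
\text{Stationary}

The AR(p) characteristic polynomial is P(z) = 1 - 0.75z.
Stationarity requires all roots to lie outside the unit circle, i.e. |z| > 1 for every root.
This is linear in z: 1 + (-0.75) z = 0  =>  z = -1/(-0.75) = 1.333333,  |z| = 1.333333.
Moduli of all roots: 1.3333.
All moduli strictly greater than 1? Yes.
Verdict: Stationary.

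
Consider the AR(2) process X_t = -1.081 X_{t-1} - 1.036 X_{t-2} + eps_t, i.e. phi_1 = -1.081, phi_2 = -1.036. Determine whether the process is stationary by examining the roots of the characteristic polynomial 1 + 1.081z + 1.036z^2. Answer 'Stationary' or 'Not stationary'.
\text{Not stationary}

The AR(p) characteristic polynomial is P(z) = 1 + 1.081z + 1.036z^2.
Stationarity requires all roots to lie outside the unit circle, i.e. |z| > 1 for every root.
Set 1 + (1.081) z + (1.036) z^2 = 0, i.e. a z^2 + b z + c = 0 with a = 1.036, b = 1.081, c = 1.
Discriminant D = b^2 - 4ac = (1.081)^2 - 4*(1.036)*1 = 1.168561 - (4.144) = -2.975439.
D < 0, so the roots are the complex-conjugate pair z = (-b +/- i sqrt(-D)) / (2a) = -0.5217 +/- 0.8325i.
For a conjugate pair |z|^2 = z * conj(z) = (product of roots) = c/a = 1/(1.036) = 0.965251, so |z| = sqrt(0.965251) = 0.9825 for both roots.
Moduli of all roots: 0.9825, 0.9825.
All moduli strictly greater than 1? No.
Verdict: Not stationary.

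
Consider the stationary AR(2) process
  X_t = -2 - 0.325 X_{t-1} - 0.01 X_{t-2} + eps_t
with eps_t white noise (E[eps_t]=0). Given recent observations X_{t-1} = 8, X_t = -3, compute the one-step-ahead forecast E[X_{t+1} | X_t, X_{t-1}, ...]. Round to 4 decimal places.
E[X_{t+1} \mid \mathcal F_t] = -1.1050

For an AR(p) model X_t = c + sum_i phi_i X_{t-i} + eps_t, the
one-step-ahead conditional mean is
  E[X_{t+1} | X_t, ...] = c + sum_i phi_i X_{t+1-i}.
Substitute known values:
  E[X_{t+1} | ...] = -2 + (-0.325) * (-3) + (-0.01) * (8)
                   = -1.1050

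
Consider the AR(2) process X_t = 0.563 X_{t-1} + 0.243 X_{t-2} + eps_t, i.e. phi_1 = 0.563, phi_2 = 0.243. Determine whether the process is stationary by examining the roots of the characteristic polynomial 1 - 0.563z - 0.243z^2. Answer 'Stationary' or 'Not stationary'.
\text{Stationary}

The AR(p) characteristic polynomial is P(z) = 1 - 0.563z - 0.243z^2.
Stationarity requires all roots to lie outside the unit circle, i.e. |z| > 1 for every root.
Set 1 + (-0.563) z + (-0.243) z^2 = 0, i.e. a z^2 + b z + c = 0 with a = -0.243, b = -0.563, c = 1.
Discriminant D = b^2 - 4ac = (-0.563)^2 - 4*(-0.243)*1 = 0.316969 - (-0.972) = 1.288969.
D >= 0, so the roots are real: z = (-b +/- sqrt(D)) / (2a) = (0.563 +/- 1.135328) / (-0.486).
  z_1 = (0.563 + 1.135328) / (-0.486) = -3.4945,   |z_1| = 3.4945.
  z_2 = (0.563 - 1.135328) / (-0.486) = 1.1776,   |z_2| = 1.1776.
Moduli of all roots: 3.4945, 1.1776.
All moduli strictly greater than 1? Yes.
Verdict: Stationary.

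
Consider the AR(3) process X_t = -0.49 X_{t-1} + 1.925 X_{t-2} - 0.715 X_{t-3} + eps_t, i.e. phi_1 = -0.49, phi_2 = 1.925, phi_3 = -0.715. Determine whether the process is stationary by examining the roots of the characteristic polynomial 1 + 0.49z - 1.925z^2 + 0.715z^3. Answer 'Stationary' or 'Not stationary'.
\text{Not stationary}

The AR(p) characteristic polynomial is P(z) = 1 + 0.49z - 1.925z^2 + 0.715z^3.
Stationarity requires all roots to lie outside the unit circle, i.e. |z| > 1 for every root.
Degree 3: look for a simple real root z0 first, then factor out (1 - z/z0) and solve the remaining quadratic.
Testing z0 = 2: P(2) = 1 + (0.49)(2) + (-1.925)(2)^2 + (0.715)(2)^3
  = 1 + (0.98) + (-7.7) + (5.72) = 0.  So z_0 = 2 is a root, |z_0| = 2.
Divide out the factor (1 - 0.5 z) = (1 - z/z0) (since 1/z0 = 0.5):
  P(z) = (1 - 0.5 z)(1 + (0.99) z + (-1.43) z^2)
  [check: z-coef 0.99 - (0.5) = 0.49; z^2-coef -1.43 - (0.5)(0.99) = -1.925; z^3-coef -(0.5)(-1.43) = 0.715.]
Remaining roots from the quadratic factor 1 + (0.99) z + (-1.43) z^2:
  Set 1 + (0.99) z + (-1.43) z^2 = 0, i.e. a z^2 + b z + c = 0 with a = -1.43, b = 0.99, c = 1.
  Discriminant D = b^2 - 4ac = (0.99)^2 - 4*(-1.43)*1 = 0.9801 - (-5.72) = 6.7001.
  D >= 0, so the roots are real: z = (-b +/- sqrt(D)) / (2a) = (-0.99 +/- 2.588455) / (-2.86).
    z_1 = (-0.99 + 2.588455) / (-2.86) = -0.5589,   |z_1| = 0.5589.
    z_2 = (-0.99 - 2.588455) / (-2.86) = 1.2512,   |z_2| = 1.2512.
Moduli of all roots: 2.0000, 0.5589, 1.2512.
All moduli strictly greater than 1? No.
Verdict: Not stationary.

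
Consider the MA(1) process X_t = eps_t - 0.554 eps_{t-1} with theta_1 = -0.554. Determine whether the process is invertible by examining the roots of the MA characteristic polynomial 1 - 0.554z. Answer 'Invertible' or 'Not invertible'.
\text{Invertible}

The MA(q) characteristic polynomial is P(z) = 1 - 0.554z.
Invertibility requires all roots to lie outside the unit circle, i.e. |z| > 1 for every root.
This is linear in z: 1 + (-0.554) z = 0  =>  z = -1/(-0.554) = 1.805054,  |z| = 1.805054.
Moduli of all roots: 1.8051.
All moduli strictly greater than 1? Yes.
Verdict: Invertible.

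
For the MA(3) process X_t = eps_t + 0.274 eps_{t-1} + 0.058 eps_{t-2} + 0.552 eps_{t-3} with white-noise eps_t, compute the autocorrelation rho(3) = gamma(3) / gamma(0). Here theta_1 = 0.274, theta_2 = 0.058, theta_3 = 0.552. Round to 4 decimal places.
\rho(3) = 0.3991

For an MA(q) process with theta_0 = 1, the autocovariance is
  gamma(k) = sigma^2 * sum_{i=0..q-k} theta_i * theta_{i+k},
and rho(k) = gamma(k) / gamma(0). Sigma^2 cancels.
  numerator   = (1)*(0.552) = 0.552.
  denominator = (1)^2 + (0.274)^2 + (0.058)^2 + (0.552)^2 = 1.383144.
  rho(3) = 0.552 / 1.383144 = 0.3991.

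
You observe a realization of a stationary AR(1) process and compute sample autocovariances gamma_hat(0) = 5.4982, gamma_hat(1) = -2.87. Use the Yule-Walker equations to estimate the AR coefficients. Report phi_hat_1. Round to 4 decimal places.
\hat\phi_{1} = -0.5220

The Yule-Walker equations for an AR(p) process read, in matrix form,
  Gamma_p phi = r_p,   with   (Gamma_p)_{ij} = gamma(|i - j|),
                       (r_p)_i = gamma(i),   i,j = 1..p.
Substitute the sample gammas (Toeplitz matrix and right-hand side of size 1):
  Gamma_p = [[5.4982]]
  r_p     = [-2.87]
With p = 1 this is the single equation gamma(0) phi_1 = gamma(1):
  phi_hat_1 = gamma(1) / gamma(0) = -2.87 / 5.4982 = -0.5220.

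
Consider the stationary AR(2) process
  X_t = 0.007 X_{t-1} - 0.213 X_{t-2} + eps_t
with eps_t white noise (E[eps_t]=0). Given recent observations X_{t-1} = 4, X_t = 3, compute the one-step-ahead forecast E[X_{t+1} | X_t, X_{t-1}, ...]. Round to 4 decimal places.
E[X_{t+1} \mid \mathcal F_t] = -0.8310

For an AR(p) model X_t = c + sum_i phi_i X_{t-i} + eps_t, the
one-step-ahead conditional mean is
  E[X_{t+1} | X_t, ...] = c + sum_i phi_i X_{t+1-i}.
Substitute known values:
  E[X_{t+1} | ...] = (0.007) * (3) + (-0.213) * (4)
                   = -0.8310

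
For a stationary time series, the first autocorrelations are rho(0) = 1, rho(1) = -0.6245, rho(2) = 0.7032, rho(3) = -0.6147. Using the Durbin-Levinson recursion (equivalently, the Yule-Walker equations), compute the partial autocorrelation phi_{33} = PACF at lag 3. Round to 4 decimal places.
\phi_{33} = -0.1790

The PACF at lag k is phi_{kk}, the last component of the solution
to the Yule-Walker system G_k phi = r_k where
  (G_k)_{ij} = rho(|i - j|), (r_k)_i = rho(i), i,j = 1..k.
Equivalently, Durbin-Levinson gives phi_{kk} iteratively:
  phi_{11} = rho(1)
  phi_{kk} = [rho(k) - sum_{j=1..k-1} phi_{k-1,j} rho(k-j)]
            / [1 - sum_{j=1..k-1} phi_{k-1,j} rho(j)],
  phi_{k,j} = phi_{k-1,j} - phi_{kk} phi_{k-1,k-j},  j = 1..k-1.
Step k = 1:
  phi_11 = rho(1) = -0.6245.
Step k = 2:
  phi_22 = [rho(2) - phi_11 rho(1)] / [1 - phi_11 rho(1)] = [0.7032 - (-0.6245)(-0.6245)] / [1 - (-0.6245)(-0.6245)]
         = 0.31319975 / 0.60999975 = 0.513442.
  Update: phi_21 = phi_11 - phi_22 phi_11 = -0.6245 - (0.513442)(-0.6245) = -0.303855.
Step k = 3:
  phi_33 = [rho(3) - phi_21 rho(2) - phi_22 rho(1)] / [1 - phi_21 rho(1) - phi_22 rho(2)]
    numerator   = -0.6147 - (-0.303855)(0.7032) - (0.513442)(-0.6245) = -0.08038423
    denominator = 1 - (-0.303855)(-0.6245) - (0.513442)(0.7032) = 0.44918971
  phi_33 = -0.08038423 / 0.44918971 = -0.179.
Therefore phi_{33} = -0.1790.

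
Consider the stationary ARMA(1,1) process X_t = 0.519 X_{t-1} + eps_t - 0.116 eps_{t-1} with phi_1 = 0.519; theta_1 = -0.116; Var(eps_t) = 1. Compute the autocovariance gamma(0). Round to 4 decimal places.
\gamma(0) = 1.2223

Multiply the model equation by X_{t-k} and take expectations. With theta_0 = psi_0 = 1 and psi_j the MA(infinity) weights, this gives
  gamma(k) - sum_i phi_i gamma(k-i) = c_k,
  c_k = sigma^2 * sum_{j=k..q} theta_j psi_{j-k}   (c_k = 0 for k > q),
using gamma(-m) = gamma(m).
psi-weights needed (psi_j = theta_j + sum_i phi_i psi_{j-i}):
  psi_1 = theta_1 + phi_1 = -0.116 + (0.519) = 0.403
Right-hand sides:
  c_0 = sigma^2 (1 + theta_1 psi_1) = 1 * (1 + (-0.116)(0.403)) = 1 * 0.953252 = 0.953252
  c_1 = sigma^2 theta_1 = 1 * (-0.116) = -0.116
  c_2 = 0
Equations for k = 0 and k = 1 (AR order 1):
  gamma(0) = phi_1 gamma(1) + c_0
  gamma(1) = phi_1 gamma(0) + c_1
Substituting the second into the first: gamma(0) (1 - phi_1^2) = c_0 + phi_1 c_1, so
  gamma(0) = (c_0 + phi_1 c_1) / (1 - phi_1^2) = (0.953252 + (0.519)(-0.116)) / (1 - (0.519)^2) = 0.893048 / 0.730639 = 1.222284.
Therefore gamma(0) = 1.2223 (to 4 decimal places).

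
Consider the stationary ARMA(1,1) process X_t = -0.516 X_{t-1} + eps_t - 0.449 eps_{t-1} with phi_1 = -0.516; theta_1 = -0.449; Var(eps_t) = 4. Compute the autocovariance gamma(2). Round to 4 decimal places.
\gamma(2) = 3.3434

Multiply the model equation by X_{t-k} and take expectations. With theta_0 = psi_0 = 1 and psi_j the MA(infinity) weights, this gives
  gamma(k) - sum_i phi_i gamma(k-i) = c_k,
  c_k = sigma^2 * sum_{j=k..q} theta_j psi_{j-k}   (c_k = 0 for k > q),
using gamma(-m) = gamma(m).
psi-weights needed (psi_j = theta_j + sum_i phi_i psi_{j-i}):
  psi_1 = theta_1 + phi_1 = -0.449 + (-0.516) = -0.965
Right-hand sides:
  c_0 = sigma^2 (1 + theta_1 psi_1) = 4 * (1 + (-0.449)(-0.965)) = 4 * 1.433285 = 5.73314
  c_1 = sigma^2 theta_1 = 4 * (-0.449) = -1.796
  c_2 = 0
Equations for k = 0 and k = 1 (AR order 1):
  gamma(0) = phi_1 gamma(1) + c_0
  gamma(1) = phi_1 gamma(0) + c_1
Substituting the second into the first: gamma(0) (1 - phi_1^2) = c_0 + phi_1 c_1, so
  gamma(0) = (c_0 + phi_1 c_1) / (1 - phi_1^2) = (5.73314 + (-0.516)(-1.796)) / (1 - (-0.516)^2) = 6.659876 / 0.733744 = 9.076566.
  gamma(1) = phi_1 gamma(0) + c_1 = (-0.516)(9.076566) + (-1.796) = -6.479508.
For k = 2 (> q): gamma(2) = phi_1 gamma(1) = (-0.516)(-6.479508) = 3.343426.
Therefore gamma(2) = 3.3434 (to 4 decimal places).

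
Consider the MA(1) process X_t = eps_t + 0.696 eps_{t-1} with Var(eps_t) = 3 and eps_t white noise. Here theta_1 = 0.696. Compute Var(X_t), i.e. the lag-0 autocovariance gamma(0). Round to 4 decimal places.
\gamma(0) = 4.4532

For an MA(q) process X_t = eps_t + sum_i theta_i eps_{t-i} with
Var(eps_t) = sigma^2, the variance is
  gamma(0) = sigma^2 * (1 + sum_i theta_i^2).
  sum_i theta_i^2 = (0.696)^2 = 0.484416.
  gamma(0) = 3 * (1 + 0.484416) = 3 * 1.484416 = 4.453248, which rounds to 4.4532.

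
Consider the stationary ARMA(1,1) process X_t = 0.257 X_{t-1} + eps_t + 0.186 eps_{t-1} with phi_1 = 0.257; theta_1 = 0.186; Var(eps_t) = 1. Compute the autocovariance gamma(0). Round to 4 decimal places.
\gamma(0) = 1.2101

Multiply the model equation by X_{t-k} and take expectations. With theta_0 = psi_0 = 1 and psi_j the MA(infinity) weights, this gives
  gamma(k) - sum_i phi_i gamma(k-i) = c_k,
  c_k = sigma^2 * sum_{j=k..q} theta_j psi_{j-k}   (c_k = 0 for k > q),
using gamma(-m) = gamma(m).
psi-weights needed (psi_j = theta_j + sum_i phi_i psi_{j-i}):
  psi_1 = theta_1 + phi_1 = 0.186 + (0.257) = 0.443
Right-hand sides:
  c_0 = sigma^2 (1 + theta_1 psi_1) = 1 * (1 + (0.186)(0.443)) = 1 * 1.082398 = 1.082398
  c_1 = sigma^2 theta_1 = 1 * (0.186) = 0.186
  c_2 = 0
Equations for k = 0 and k = 1 (AR order 1):
  gamma(0) = phi_1 gamma(1) + c_0
  gamma(1) = phi_1 gamma(0) + c_1
Substituting the second into the first: gamma(0) (1 - phi_1^2) = c_0 + phi_1 c_1, so
  gamma(0) = (c_0 + phi_1 c_1) / (1 - phi_1^2) = (1.082398 + (0.257)(0.186)) / (1 - (0.257)^2) = 1.1302 / 0.933951 = 1.210128.
Therefore gamma(0) = 1.2101 (to 4 decimal places).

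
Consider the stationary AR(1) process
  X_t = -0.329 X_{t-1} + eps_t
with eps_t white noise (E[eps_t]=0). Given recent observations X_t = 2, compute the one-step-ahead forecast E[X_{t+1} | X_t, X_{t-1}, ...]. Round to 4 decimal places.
E[X_{t+1} \mid \mathcal F_t] = -0.6580

For an AR(p) model X_t = c + sum_i phi_i X_{t-i} + eps_t, the
one-step-ahead conditional mean is
  E[X_{t+1} | X_t, ...] = c + sum_i phi_i X_{t+1-i}.
Substitute known values:
  E[X_{t+1} | ...] = (-0.329) * (2)
                   = -0.6580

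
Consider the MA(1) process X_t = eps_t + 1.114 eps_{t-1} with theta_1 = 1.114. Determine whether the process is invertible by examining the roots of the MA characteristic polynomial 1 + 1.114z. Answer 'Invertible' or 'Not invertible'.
\text{Not invertible}

The MA(q) characteristic polynomial is P(z) = 1 + 1.114z.
Invertibility requires all roots to lie outside the unit circle, i.e. |z| > 1 for every root.
This is linear in z: 1 + (1.114) z = 0  =>  z = -1/(1.114) = -0.897666,  |z| = 0.897666.
Moduli of all roots: 0.8977.
All moduli strictly greater than 1? No.
Verdict: Not invertible.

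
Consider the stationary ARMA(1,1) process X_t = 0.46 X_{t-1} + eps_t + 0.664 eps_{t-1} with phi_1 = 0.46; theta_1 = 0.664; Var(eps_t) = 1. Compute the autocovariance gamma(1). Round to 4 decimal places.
\gamma(1) = 1.8611

Multiply the model equation by X_{t-k} and take expectations. With theta_0 = psi_0 = 1 and psi_j the MA(infinity) weights, this gives
  gamma(k) - sum_i phi_i gamma(k-i) = c_k,
  c_k = sigma^2 * sum_{j=k..q} theta_j psi_{j-k}   (c_k = 0 for k > q),
using gamma(-m) = gamma(m).
psi-weights needed (psi_j = theta_j + sum_i phi_i psi_{j-i}):
  psi_1 = theta_1 + phi_1 = 0.664 + (0.46) = 1.124
Right-hand sides:
  c_0 = sigma^2 (1 + theta_1 psi_1) = 1 * (1 + (0.664)(1.124)) = 1 * 1.746336 = 1.746336
  c_1 = sigma^2 theta_1 = 1 * (0.664) = 0.664
  c_2 = 0
Equations for k = 0 and k = 1 (AR order 1):
  gamma(0) = phi_1 gamma(1) + c_0
  gamma(1) = phi_1 gamma(0) + c_1
Substituting the second into the first: gamma(0) (1 - phi_1^2) = c_0 + phi_1 c_1, so
  gamma(0) = (c_0 + phi_1 c_1) / (1 - phi_1^2) = (1.746336 + (0.46)(0.664)) / (1 - (0.46)^2) = 2.051776 / 0.7884 = 2.602456.
  gamma(1) = phi_1 gamma(0) + c_1 = (0.46)(2.602456) + (0.664) = 1.86113.
Therefore gamma(1) = 1.8611 (to 4 decimal places).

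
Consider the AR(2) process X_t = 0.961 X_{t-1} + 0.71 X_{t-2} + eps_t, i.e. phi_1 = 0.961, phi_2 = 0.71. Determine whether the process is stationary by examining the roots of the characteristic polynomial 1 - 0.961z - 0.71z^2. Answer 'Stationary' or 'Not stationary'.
\text{Not stationary}

The AR(p) characteristic polynomial is P(z) = 1 - 0.961z - 0.71z^2.
Stationarity requires all roots to lie outside the unit circle, i.e. |z| > 1 for every root.
Set 1 + (-0.961) z + (-0.71) z^2 = 0, i.e. a z^2 + b z + c = 0 with a = -0.71, b = -0.961, c = 1.
Discriminant D = b^2 - 4ac = (-0.961)^2 - 4*(-0.71)*1 = 0.923521 - (-2.84) = 3.763521.
D >= 0, so the roots are real: z = (-b +/- sqrt(D)) / (2a) = (0.961 +/- 1.93998) / (-1.42).
  z_1 = (0.961 + 1.93998) / (-1.42) = -2.0429,   |z_1| = 2.0429.
  z_2 = (0.961 - 1.93998) / (-1.42) = 0.6894,   |z_2| = 0.6894.
Moduli of all roots: 2.0429, 0.6894.
All moduli strictly greater than 1? No.
Verdict: Not stationary.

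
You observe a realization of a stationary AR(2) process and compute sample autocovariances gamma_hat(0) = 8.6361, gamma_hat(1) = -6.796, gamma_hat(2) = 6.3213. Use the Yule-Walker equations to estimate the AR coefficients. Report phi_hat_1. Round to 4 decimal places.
\hat\phi_{1} = -0.5540

The Yule-Walker equations for an AR(p) process read, in matrix form,
  Gamma_p phi = r_p,   with   (Gamma_p)_{ij} = gamma(|i - j|),
                       (r_p)_i = gamma(i),   i,j = 1..p.
Substitute the sample gammas (Toeplitz matrix and right-hand side of size 2):
  Gamma_p = [[8.6361, -6.796], [-6.796, 8.6361]]
  r_p     = [-6.796, 6.3213]
Written out:
  8.6361 phi_1 - 6.796 phi_2 = -6.796
  -6.796 phi_1 + 8.6361 phi_2 = 6.3213
Solve by Cramer's rule:
  det = gamma(0)^2 - gamma(1)^2 = (8.6361)^2 - (-6.796)^2 = 74.58222321 - 46.185616 = 28.39660721
  phi_hat_1 = [gamma(1) gamma(0) - gamma(1) gamma(2)] / det = [(-6.796)(8.6361) - (-6.796)(6.3213)] / 28.39660721 = -15.7313808 / 28.39660721 = -0.554
  phi_hat_2 = [gamma(0) gamma(2) - gamma(1)^2] / det = [(8.6361)(6.3213) - (-6.796)^2] / 28.39660721 = 8.40576293 / 28.39660721 = 0.296
So phi_hat = [-0.5540, 0.2960].
Therefore phi_hat_1 = -0.5540.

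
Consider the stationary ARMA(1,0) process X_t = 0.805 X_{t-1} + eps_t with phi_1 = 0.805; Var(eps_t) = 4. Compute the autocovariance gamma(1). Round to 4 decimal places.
\gamma(1) = 9.1484

Multiply the model equation by X_{t-k} and take expectations. With theta_0 = psi_0 = 1 and psi_j the MA(infinity) weights, this gives
  gamma(k) - sum_i phi_i gamma(k-i) = c_k,
  c_k = sigma^2 * sum_{j=k..q} theta_j psi_{j-k}   (c_k = 0 for k > q),
using gamma(-m) = gamma(m).
Pure AR (q = 0): c_0 = sigma^2 = 4, c_k = 0 for k >= 1.
Equations for k = 0 and k = 1 (AR order 1):
  gamma(0) = phi_1 gamma(1) + c_0
  gamma(1) = phi_1 gamma(0) + c_1
Substituting the second into the first: gamma(0) (1 - phi_1^2) = c_0 + phi_1 c_1, so
  gamma(0) = c_0 / (1 - phi_1^2) = 4 / (1 - (0.805)^2) = 4 / 0.351975 = 11.364443.
  gamma(1) = phi_1 gamma(0) = (0.805)(11.364443) = 9.148377.
Therefore gamma(1) = 9.1484 (to 4 decimal places).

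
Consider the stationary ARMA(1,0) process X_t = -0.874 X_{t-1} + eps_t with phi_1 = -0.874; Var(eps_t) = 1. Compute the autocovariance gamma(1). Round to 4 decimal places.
\gamma(1) = -3.7014

Multiply the model equation by X_{t-k} and take expectations. With theta_0 = psi_0 = 1 and psi_j the MA(infinity) weights, this gives
  gamma(k) - sum_i phi_i gamma(k-i) = c_k,
  c_k = sigma^2 * sum_{j=k..q} theta_j psi_{j-k}   (c_k = 0 for k > q),
using gamma(-m) = gamma(m).
Pure AR (q = 0): c_0 = sigma^2 = 1, c_k = 0 for k >= 1.
Equations for k = 0 and k = 1 (AR order 1):
  gamma(0) = phi_1 gamma(1) + c_0
  gamma(1) = phi_1 gamma(0) + c_1
Substituting the second into the first: gamma(0) (1 - phi_1^2) = c_0 + phi_1 c_1, so
  gamma(0) = c_0 / (1 - phi_1^2) = 1 / (1 - (-0.874)^2) = 1 / 0.236124 = 4.235063.
  gamma(1) = phi_1 gamma(0) = (-0.874)(4.235063) = -3.701445.
Therefore gamma(1) = -3.7014 (to 4 decimal places).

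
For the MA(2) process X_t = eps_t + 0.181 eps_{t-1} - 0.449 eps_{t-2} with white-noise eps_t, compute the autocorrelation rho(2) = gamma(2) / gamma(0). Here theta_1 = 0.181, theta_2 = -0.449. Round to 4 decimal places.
\rho(2) = -0.3638

For an MA(q) process with theta_0 = 1, the autocovariance is
  gamma(k) = sigma^2 * sum_{i=0..q-k} theta_i * theta_{i+k},
and rho(k) = gamma(k) / gamma(0). Sigma^2 cancels.
  numerator   = (1)*(-0.449) = -0.449.
  denominator = (1)^2 + (0.181)^2 + (-0.449)^2 = 1.234362.
  rho(2) = -0.449 / 1.234362 = -0.3638.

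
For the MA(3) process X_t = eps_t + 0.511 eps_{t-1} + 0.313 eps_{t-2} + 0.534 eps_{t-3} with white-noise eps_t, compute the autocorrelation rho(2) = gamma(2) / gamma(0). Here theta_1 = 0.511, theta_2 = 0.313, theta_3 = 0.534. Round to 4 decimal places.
\rho(2) = 0.3563

For an MA(q) process with theta_0 = 1, the autocovariance is
  gamma(k) = sigma^2 * sum_{i=0..q-k} theta_i * theta_{i+k},
and rho(k) = gamma(k) / gamma(0). Sigma^2 cancels.
  numerator   = (1)*(0.313) + (0.511)*(0.534) = 0.585874.
  denominator = (1)^2 + (0.511)^2 + (0.313)^2 + (0.534)^2 = 1.644246.
  rho(2) = 0.585874 / 1.644246 = 0.3563.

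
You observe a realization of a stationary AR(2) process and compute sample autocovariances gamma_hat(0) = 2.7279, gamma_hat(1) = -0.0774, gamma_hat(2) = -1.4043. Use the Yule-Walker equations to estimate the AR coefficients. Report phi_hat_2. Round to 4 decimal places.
\hat\phi_{2} = -0.5160

The Yule-Walker equations for an AR(p) process read, in matrix form,
  Gamma_p phi = r_p,   with   (Gamma_p)_{ij} = gamma(|i - j|),
                       (r_p)_i = gamma(i),   i,j = 1..p.
Substitute the sample gammas (Toeplitz matrix and right-hand side of size 2):
  Gamma_p = [[2.7279, -0.0774], [-0.0774, 2.7279]]
  r_p     = [-0.0774, -1.4043]
Written out:
  2.7279 phi_1 - 0.0774 phi_2 = -0.0774
  -0.0774 phi_1 + 2.7279 phi_2 = -1.4043
Solve by Cramer's rule:
  det = gamma(0)^2 - gamma(1)^2 = (2.7279)^2 - (-0.0774)^2 = 7.44143841 - 0.00599076 = 7.43544765
  phi_hat_1 = [gamma(1) gamma(0) - gamma(1) gamma(2)] / det = [(-0.0774)(2.7279) - (-0.0774)(-1.4043)] / 7.43544765 = -0.31983228 / 7.43544765 = -0.043
  phi_hat_2 = [gamma(0) gamma(2) - gamma(1)^2] / det = [(2.7279)(-1.4043) - (-0.0774)^2] / 7.43544765 = -3.83678073 / 7.43544765 = -0.516
So phi_hat = [-0.0430, -0.5160].
Therefore phi_hat_2 = -0.5160.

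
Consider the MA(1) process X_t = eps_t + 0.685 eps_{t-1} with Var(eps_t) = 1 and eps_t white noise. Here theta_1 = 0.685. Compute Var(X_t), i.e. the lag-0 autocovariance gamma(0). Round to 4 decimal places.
\gamma(0) = 1.4692

For an MA(q) process X_t = eps_t + sum_i theta_i eps_{t-i} with
Var(eps_t) = sigma^2, the variance is
  gamma(0) = sigma^2 * (1 + sum_i theta_i^2).
  sum_i theta_i^2 = (0.685)^2 = 0.469225.
  gamma(0) = 1 * (1 + 0.469225) = 1 * 1.469225 = 1.469225, which rounds to 1.4692.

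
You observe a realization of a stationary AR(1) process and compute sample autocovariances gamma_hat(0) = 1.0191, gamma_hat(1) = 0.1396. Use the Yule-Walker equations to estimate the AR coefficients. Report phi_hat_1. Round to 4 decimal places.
\hat\phi_{1} = 0.1370

The Yule-Walker equations for an AR(p) process read, in matrix form,
  Gamma_p phi = r_p,   with   (Gamma_p)_{ij} = gamma(|i - j|),
                       (r_p)_i = gamma(i),   i,j = 1..p.
Substitute the sample gammas (Toeplitz matrix and right-hand side of size 1):
  Gamma_p = [[1.0191]]
  r_p     = [0.1396]
With p = 1 this is the single equation gamma(0) phi_1 = gamma(1):
  phi_hat_1 = gamma(1) / gamma(0) = 0.1396 / 1.0191 = 0.1370.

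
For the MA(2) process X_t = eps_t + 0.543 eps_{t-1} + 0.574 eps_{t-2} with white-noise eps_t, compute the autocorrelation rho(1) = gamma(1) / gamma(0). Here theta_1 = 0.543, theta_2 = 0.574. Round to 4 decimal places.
\rho(1) = 0.5262

For an MA(q) process with theta_0 = 1, the autocovariance is
  gamma(k) = sigma^2 * sum_{i=0..q-k} theta_i * theta_{i+k},
and rho(k) = gamma(k) / gamma(0). Sigma^2 cancels.
  numerator   = (1)*(0.543) + (0.543)*(0.574) = 0.854682.
  denominator = (1)^2 + (0.543)^2 + (0.574)^2 = 1.624325.
  rho(1) = 0.854682 / 1.624325 = 0.5262.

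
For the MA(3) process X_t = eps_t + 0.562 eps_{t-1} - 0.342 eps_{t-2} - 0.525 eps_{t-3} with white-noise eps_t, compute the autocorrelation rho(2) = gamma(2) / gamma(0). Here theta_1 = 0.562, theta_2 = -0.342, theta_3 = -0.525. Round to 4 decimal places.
\rho(2) = -0.3729

For an MA(q) process with theta_0 = 1, the autocovariance is
  gamma(k) = sigma^2 * sum_{i=0..q-k} theta_i * theta_{i+k},
and rho(k) = gamma(k) / gamma(0). Sigma^2 cancels.
  numerator   = (1)*(-0.342) + (0.562)*(-0.525) = -0.63705.
  denominator = (1)^2 + (0.562)^2 + (-0.342)^2 + (-0.525)^2 = 1.708433.
  rho(2) = -0.63705 / 1.708433 = -0.3729.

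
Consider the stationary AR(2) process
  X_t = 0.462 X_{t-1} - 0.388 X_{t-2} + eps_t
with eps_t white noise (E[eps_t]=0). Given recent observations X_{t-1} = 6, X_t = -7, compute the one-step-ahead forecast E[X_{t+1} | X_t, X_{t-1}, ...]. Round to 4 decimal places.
E[X_{t+1} \mid \mathcal F_t] = -5.5620

For an AR(p) model X_t = c + sum_i phi_i X_{t-i} + eps_t, the
one-step-ahead conditional mean is
  E[X_{t+1} | X_t, ...] = c + sum_i phi_i X_{t+1-i}.
Substitute known values:
  E[X_{t+1} | ...] = (0.462) * (-7) + (-0.388) * (6)
                   = -5.5620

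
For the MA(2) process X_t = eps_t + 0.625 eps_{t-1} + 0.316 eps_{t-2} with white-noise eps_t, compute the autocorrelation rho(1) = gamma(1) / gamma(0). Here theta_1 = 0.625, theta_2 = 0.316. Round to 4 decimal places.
\rho(1) = 0.5518

For an MA(q) process with theta_0 = 1, the autocovariance is
  gamma(k) = sigma^2 * sum_{i=0..q-k} theta_i * theta_{i+k},
and rho(k) = gamma(k) / gamma(0). Sigma^2 cancels.
  numerator   = (1)*(0.625) + (0.625)*(0.316) = 0.8225.
  denominator = (1)^2 + (0.625)^2 + (0.316)^2 = 1.490481.
  rho(1) = 0.8225 / 1.490481 = 0.5518.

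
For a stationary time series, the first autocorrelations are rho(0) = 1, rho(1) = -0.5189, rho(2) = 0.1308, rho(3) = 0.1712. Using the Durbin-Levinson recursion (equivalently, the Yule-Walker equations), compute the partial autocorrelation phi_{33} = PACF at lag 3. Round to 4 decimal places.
\phi_{33} = 0.2180

The PACF at lag k is phi_{kk}, the last component of the solution
to the Yule-Walker system G_k phi = r_k where
  (G_k)_{ij} = rho(|i - j|), (r_k)_i = rho(i), i,j = 1..k.
Equivalently, Durbin-Levinson gives phi_{kk} iteratively:
  phi_{11} = rho(1)
  phi_{kk} = [rho(k) - sum_{j=1..k-1} phi_{k-1,j} rho(k-j)]
            / [1 - sum_{j=1..k-1} phi_{k-1,j} rho(j)],
  phi_{k,j} = phi_{k-1,j} - phi_{kk} phi_{k-1,k-j},  j = 1..k-1.
Step k = 1:
  phi_11 = rho(1) = -0.5189.
Step k = 2:
  phi_22 = [rho(2) - phi_11 rho(1)] / [1 - phi_11 rho(1)] = [0.1308 - (-0.5189)(-0.5189)] / [1 - (-0.5189)(-0.5189)]
         = -0.13845721 / 0.73074279 = -0.189475.
  Update: phi_21 = phi_11 - phi_22 phi_11 = -0.5189 - (-0.189475)(-0.5189) = -0.617218.
Step k = 3:
  phi_33 = [rho(3) - phi_21 rho(2) - phi_22 rho(1)] / [1 - phi_21 rho(1) - phi_22 rho(2)]
    numerator   = 0.1712 - (-0.617218)(0.1308) - (-0.189475)(-0.5189) = 0.15361379
    denominator = 1 - (-0.617218)(-0.5189) - (-0.189475)(0.1308) = 0.70450866
  phi_33 = 0.15361379 / 0.70450866 = 0.218.
Therefore phi_{33} = 0.2180.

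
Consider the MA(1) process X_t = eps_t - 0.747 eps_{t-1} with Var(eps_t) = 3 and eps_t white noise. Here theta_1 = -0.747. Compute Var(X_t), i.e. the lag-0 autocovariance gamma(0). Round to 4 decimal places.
\gamma(0) = 4.6740

For an MA(q) process X_t = eps_t + sum_i theta_i eps_{t-i} with
Var(eps_t) = sigma^2, the variance is
  gamma(0) = sigma^2 * (1 + sum_i theta_i^2).
  sum_i theta_i^2 = (-0.747)^2 = 0.558009.
  gamma(0) = 3 * (1 + 0.558009) = 3 * 1.558009 = 4.674027, which rounds to 4.6740.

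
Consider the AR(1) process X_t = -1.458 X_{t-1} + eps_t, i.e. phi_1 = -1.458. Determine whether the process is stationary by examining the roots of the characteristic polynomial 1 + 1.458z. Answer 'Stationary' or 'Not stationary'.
\text{Not stationary}

The AR(p) characteristic polynomial is P(z) = 1 + 1.458z.
Stationarity requires all roots to lie outside the unit circle, i.e. |z| > 1 for every root.
This is linear in z: 1 + (1.458) z = 0  =>  z = -1/(1.458) = -0.685871,  |z| = 0.685871.
Moduli of all roots: 0.6859.
All moduli strictly greater than 1? No.
Verdict: Not stationary.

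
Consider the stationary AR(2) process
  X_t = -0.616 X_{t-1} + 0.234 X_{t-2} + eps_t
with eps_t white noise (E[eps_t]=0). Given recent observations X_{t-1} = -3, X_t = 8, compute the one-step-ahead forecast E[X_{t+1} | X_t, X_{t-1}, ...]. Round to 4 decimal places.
E[X_{t+1} \mid \mathcal F_t] = -5.6300

For an AR(p) model X_t = c + sum_i phi_i X_{t-i} + eps_t, the
one-step-ahead conditional mean is
  E[X_{t+1} | X_t, ...] = c + sum_i phi_i X_{t+1-i}.
Substitute known values:
  E[X_{t+1} | ...] = (-0.616) * (8) + (0.234) * (-3)
                   = -5.6300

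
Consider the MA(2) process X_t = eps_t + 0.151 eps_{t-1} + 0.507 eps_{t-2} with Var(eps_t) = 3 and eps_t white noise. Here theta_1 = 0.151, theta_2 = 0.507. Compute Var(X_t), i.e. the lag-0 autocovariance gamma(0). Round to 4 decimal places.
\gamma(0) = 3.8396

For an MA(q) process X_t = eps_t + sum_i theta_i eps_{t-i} with
Var(eps_t) = sigma^2, the variance is
  gamma(0) = sigma^2 * (1 + sum_i theta_i^2).
  sum_i theta_i^2 = (0.151)^2 + (0.507)^2 = 0.022801 + 0.257049 = 0.27985.
  gamma(0) = 3 * (1 + 0.27985) = 3 * 1.27985 = 3.83955, which rounds to 3.8396.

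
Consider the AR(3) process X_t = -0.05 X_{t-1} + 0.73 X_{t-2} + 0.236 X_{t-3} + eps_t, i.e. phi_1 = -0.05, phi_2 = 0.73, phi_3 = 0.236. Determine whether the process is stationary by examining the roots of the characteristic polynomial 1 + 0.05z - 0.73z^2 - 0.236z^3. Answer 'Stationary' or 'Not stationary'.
\text{Stationary}

The AR(p) characteristic polynomial is P(z) = 1 + 0.05z - 0.73z^2 - 0.236z^3.
Stationarity requires all roots to lie outside the unit circle, i.e. |z| > 1 for every root.
Degree 3: look for a simple real root z0 first, then factor out (1 - z/z0) and solve the remaining quadratic.
Testing z0 = -2.5: P(-2.5) = 1 + (0.05)(-2.5) + (-0.73)(-2.5)^2 + (-0.236)(-2.5)^3
  = 1 + (-0.125) + (-4.5625) + (3.6875) = 0.  So z_0 = -2.5 is a root, |z_0| = 2.5.
Divide out the factor (1 + 0.4 z) = (1 - z/z0) (since 1/z0 = -0.4):
  P(z) = (1 + 0.4 z)(1 + (-0.35) z + (-0.59) z^2)
  [check: z-coef -0.35 - (-0.4) = 0.05; z^2-coef -0.59 - (-0.4)(-0.35) = -0.73; z^3-coef -(-0.4)(-0.59) = -0.236.]
Remaining roots from the quadratic factor 1 + (-0.35) z + (-0.59) z^2:
  Set 1 + (-0.35) z + (-0.59) z^2 = 0, i.e. a z^2 + b z + c = 0 with a = -0.59, b = -0.35, c = 1.
  Discriminant D = b^2 - 4ac = (-0.35)^2 - 4*(-0.59)*1 = 0.1225 - (-2.36) = 2.4825.
  D >= 0, so the roots are real: z = (-b +/- sqrt(D)) / (2a) = (0.35 +/- 1.575595) / (-1.18).
    z_1 = (0.35 + 1.575595) / (-1.18) = -1.6319,   |z_1| = 1.6319.
    z_2 = (0.35 - 1.575595) / (-1.18) = 1.0386,   |z_2| = 1.0386.
Moduli of all roots: 2.5000, 1.6319, 1.0386.
All moduli strictly greater than 1? Yes.
Verdict: Stationary.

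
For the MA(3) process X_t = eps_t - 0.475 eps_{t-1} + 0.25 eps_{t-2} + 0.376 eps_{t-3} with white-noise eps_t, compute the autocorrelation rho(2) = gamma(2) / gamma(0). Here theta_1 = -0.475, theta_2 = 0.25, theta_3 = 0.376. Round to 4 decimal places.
\rho(2) = 0.0499

For an MA(q) process with theta_0 = 1, the autocovariance is
  gamma(k) = sigma^2 * sum_{i=0..q-k} theta_i * theta_{i+k},
and rho(k) = gamma(k) / gamma(0). Sigma^2 cancels.
  numerator   = (1)*(0.25) + (-0.475)*(0.376) = 0.0714.
  denominator = (1)^2 + (-0.475)^2 + (0.25)^2 + (0.376)^2 = 1.429501.
  rho(2) = 0.0714 / 1.429501 = 0.0499.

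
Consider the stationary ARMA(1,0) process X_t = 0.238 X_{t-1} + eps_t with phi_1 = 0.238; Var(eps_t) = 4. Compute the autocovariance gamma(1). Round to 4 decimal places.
\gamma(1) = 1.0092

Multiply the model equation by X_{t-k} and take expectations. With theta_0 = psi_0 = 1 and psi_j the MA(infinity) weights, this gives
  gamma(k) - sum_i phi_i gamma(k-i) = c_k,
  c_k = sigma^2 * sum_{j=k..q} theta_j psi_{j-k}   (c_k = 0 for k > q),
using gamma(-m) = gamma(m).
Pure AR (q = 0): c_0 = sigma^2 = 4, c_k = 0 for k >= 1.
Equations for k = 0 and k = 1 (AR order 1):
  gamma(0) = phi_1 gamma(1) + c_0
  gamma(1) = phi_1 gamma(0) + c_1
Substituting the second into the first: gamma(0) (1 - phi_1^2) = c_0 + phi_1 c_1, so
  gamma(0) = c_0 / (1 - phi_1^2) = 4 / (1 - (0.238)^2) = 4 / 0.943356 = 4.240181.
  gamma(1) = phi_1 gamma(0) = (0.238)(4.240181) = 1.009163.
Therefore gamma(1) = 1.0092 (to 4 decimal places).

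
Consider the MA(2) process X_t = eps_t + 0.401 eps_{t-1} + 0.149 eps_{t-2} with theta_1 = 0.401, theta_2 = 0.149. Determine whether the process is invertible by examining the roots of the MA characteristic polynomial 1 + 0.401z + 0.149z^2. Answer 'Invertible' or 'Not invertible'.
\text{Invertible}

The MA(q) characteristic polynomial is P(z) = 1 + 0.401z + 0.149z^2.
Invertibility requires all roots to lie outside the unit circle, i.e. |z| > 1 for every root.
Set 1 + (0.401) z + (0.149) z^2 = 0, i.e. a z^2 + b z + c = 0 with a = 0.149, b = 0.401, c = 1.
Discriminant D = b^2 - 4ac = (0.401)^2 - 4*(0.149)*1 = 0.160801 - (0.596) = -0.435199.
D < 0, so the roots are the complex-conjugate pair z = (-b +/- i sqrt(-D)) / (2a) = -1.3456 +/- 2.2137i.
For a conjugate pair |z|^2 = z * conj(z) = (product of roots) = c/a = 1/(0.149) = 6.711409, so |z| = sqrt(6.711409) = 2.5906 for both roots.
Moduli of all roots: 2.5906, 2.5906.
All moduli strictly greater than 1? Yes.
Verdict: Invertible.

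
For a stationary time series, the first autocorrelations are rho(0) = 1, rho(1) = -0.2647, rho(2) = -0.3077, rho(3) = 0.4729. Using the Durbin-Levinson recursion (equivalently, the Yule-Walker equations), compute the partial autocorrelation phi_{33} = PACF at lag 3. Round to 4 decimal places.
\phi_{33} = 0.3230

The PACF at lag k is phi_{kk}, the last component of the solution
to the Yule-Walker system G_k phi = r_k where
  (G_k)_{ij} = rho(|i - j|), (r_k)_i = rho(i), i,j = 1..k.
Equivalently, Durbin-Levinson gives phi_{kk} iteratively:
  phi_{11} = rho(1)
  phi_{kk} = [rho(k) - sum_{j=1..k-1} phi_{k-1,j} rho(k-j)]
            / [1 - sum_{j=1..k-1} phi_{k-1,j} rho(j)],
  phi_{k,j} = phi_{k-1,j} - phi_{kk} phi_{k-1,k-j},  j = 1..k-1.
Step k = 1:
  phi_11 = rho(1) = -0.2647.
Step k = 2:
  phi_22 = [rho(2) - phi_11 rho(1)] / [1 - phi_11 rho(1)] = [-0.3077 - (-0.2647)(-0.2647)] / [1 - (-0.2647)(-0.2647)]
         = -0.37776609 / 0.92993391 = -0.406229.
  Update: phi_21 = phi_11 - phi_22 phi_11 = -0.2647 - (-0.406229)(-0.2647) = -0.372229.
Step k = 3:
  phi_33 = [rho(3) - phi_21 rho(2) - phi_22 rho(1)] / [1 - phi_21 rho(1) - phi_22 rho(2)]
    numerator   = 0.4729 - (-0.372229)(-0.3077) - (-0.406229)(-0.2647) = 0.25083639
    denominator = 1 - (-0.372229)(-0.2647) - (-0.406229)(-0.3077) = 0.77647438
  phi_33 = 0.25083639 / 0.77647438 = 0.323.
Therefore phi_{33} = 0.3230.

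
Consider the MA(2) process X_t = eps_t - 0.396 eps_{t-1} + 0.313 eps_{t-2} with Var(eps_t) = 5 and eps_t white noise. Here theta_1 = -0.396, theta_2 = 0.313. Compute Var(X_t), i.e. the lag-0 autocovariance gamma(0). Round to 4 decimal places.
\gamma(0) = 6.2739

For an MA(q) process X_t = eps_t + sum_i theta_i eps_{t-i} with
Var(eps_t) = sigma^2, the variance is
  gamma(0) = sigma^2 * (1 + sum_i theta_i^2).
  sum_i theta_i^2 = (-0.396)^2 + (0.313)^2 = 0.156816 + 0.097969 = 0.254785.
  gamma(0) = 5 * (1 + 0.254785) = 5 * 1.254785 = 6.273925, which rounds to 6.2739.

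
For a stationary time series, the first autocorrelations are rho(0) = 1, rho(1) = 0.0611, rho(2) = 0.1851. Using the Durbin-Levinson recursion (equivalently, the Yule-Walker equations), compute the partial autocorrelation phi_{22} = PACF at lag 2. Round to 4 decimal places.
\phi_{22} = 0.1820

The PACF at lag k is phi_{kk}, the last component of the solution
to the Yule-Walker system G_k phi = r_k where
  (G_k)_{ij} = rho(|i - j|), (r_k)_i = rho(i), i,j = 1..k.
Equivalently, Durbin-Levinson gives phi_{kk} iteratively:
  phi_{11} = rho(1)
  phi_{kk} = [rho(k) - sum_{j=1..k-1} phi_{k-1,j} rho(k-j)]
            / [1 - sum_{j=1..k-1} phi_{k-1,j} rho(j)],
  phi_{k,j} = phi_{k-1,j} - phi_{kk} phi_{k-1,k-j},  j = 1..k-1.
Step k = 1:
  phi_11 = rho(1) = 0.0611.
Step k = 2:
  phi_22 = [rho(2) - phi_11 rho(1)] / [1 - phi_11 rho(1)] = [0.1851 - (0.0611)(0.0611)] / [1 - (0.0611)(0.0611)]
         = 0.18136679 / 0.99626679 = 0.182.
Therefore phi_{22} = 0.1820.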